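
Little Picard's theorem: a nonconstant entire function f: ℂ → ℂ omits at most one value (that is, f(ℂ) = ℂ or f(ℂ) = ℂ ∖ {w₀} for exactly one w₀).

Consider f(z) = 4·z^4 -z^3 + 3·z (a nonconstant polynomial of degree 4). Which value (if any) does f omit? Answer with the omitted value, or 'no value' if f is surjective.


Little Picard bounds the complement of f(ℂ) to at most one point.
For every w ∈ ℂ, the equation p(z) − w = 0 is a nonconstant polynomial in z and hence has at least one root by the fundamental theorem of algebra. So p is surjective onto ℂ, omitting no value.

Omitted value: no value.


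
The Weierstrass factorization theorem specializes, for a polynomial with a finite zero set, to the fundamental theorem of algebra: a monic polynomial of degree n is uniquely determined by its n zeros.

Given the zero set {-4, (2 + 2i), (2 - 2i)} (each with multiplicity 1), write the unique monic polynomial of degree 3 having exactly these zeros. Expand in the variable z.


The polynomial is p(z) = ∏_{α ∈ S} (z − α), where S = {-4, (2 + 2i), (2 - 2i)}.
Expanding the product yields: p(z) = z^3 -8·z + 32.
Note conjugate pairs combine to real quadratics: (z − (2+2i))(z − (2−2i)) = z² − 4z + 8.
The resulting polynomial has degree 3 and real coefficients as required.

p(z) = z^3 -8·z + 32.


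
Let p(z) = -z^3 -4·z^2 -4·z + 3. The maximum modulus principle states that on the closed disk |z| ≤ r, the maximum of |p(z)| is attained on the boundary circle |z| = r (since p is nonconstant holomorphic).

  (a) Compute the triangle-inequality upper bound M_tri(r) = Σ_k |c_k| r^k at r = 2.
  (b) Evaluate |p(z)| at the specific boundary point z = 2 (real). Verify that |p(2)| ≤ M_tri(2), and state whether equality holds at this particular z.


Coefficients: c_0 = 3, c_1 = -4, c_2 = -4, c_3 = -1. Radius r = 2.
Part (a). Triangle bound: M_tri(r) = Σ_k |c_k| r^k
  = |3|·2^0 + |-4|·2^1 + |-4|·2^2 + |-1|·2^3
  = 3 + 8 + 16 + 8 = 35.
This bounds M(r) := max_{|z|=r} |p(z)| from above; equality holds iff all terms c_k z^k can be made to align in phase at a single z on |z|=r.
Part (b). At z = 2 (real, on the circle |z| = r):
  p(2) = (3)·2^0 + (-4)·2^1 + (-4)·2^2 + (-1)·2^3 = -29.
  |p(2)| = 29.
Check: |p(2)| = 29 ≤ 35 = M_tri(2). ✓ Equality does not hold at z = 2 (the coefficients have mixed signs, so the terms do not all align in phase there).

M_tri(2) = 35; |p(2)| = 29; equality at z=2: no.


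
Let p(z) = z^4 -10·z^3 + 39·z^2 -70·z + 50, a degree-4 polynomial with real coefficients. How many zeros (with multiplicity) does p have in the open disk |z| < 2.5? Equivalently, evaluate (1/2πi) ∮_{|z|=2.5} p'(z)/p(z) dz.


The zeros of p are: (3 + 1i), (3 - 1i), (2 + 1i), (2 - 1i).
Their magnitudes are: 3.162, 3.162, 2.236, 2.236.
Zeros with |z| < R = 2.5: (2 + 1i), (2 - 1i).
Count = 2.
By the argument principle, (1/2πi) ∮_{|z|=R} p'(z)/p(z) dz equals exactly this count.

Number of zeros inside |z| < 2.5: 2.


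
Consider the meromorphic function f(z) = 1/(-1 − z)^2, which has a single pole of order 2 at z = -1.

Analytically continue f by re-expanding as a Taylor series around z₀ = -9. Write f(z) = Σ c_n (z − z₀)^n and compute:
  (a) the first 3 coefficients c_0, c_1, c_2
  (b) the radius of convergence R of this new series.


Let w = z − z₀, so z = z₀ + w.
Then -1 − z = -1 − (z₀ + w) = (-1 − z₀) − w = 8 − w.
f(z) = 1/(8 − w)^2 = (1/(8)^2) · (1 − w/(8))^{−2}.
By the binomial series (1−u)^{−2} = Σ_{n≥0} C(n+1, 1) u^n for |u|<1, with u = w/(8):
  c_n = C(n+1, 1) / (8)^(n+2).
  c_0 = 1/(8)^2 = 1/64.
  c_1 = 2/(8)^3 = 1/256.
  c_2 = 3/(8)^4 = 3/4096.
The series is valid for |w/d| < 1, i.e. |z − z₀| < |d|.
Radius of convergence: R = |-1 − z₀| = |8| = 8 (distance from z₀ to the singularity z = -1).

c_0 = 1/64, c_1 = 1/256, c_2 = 3/4096; R = 8.


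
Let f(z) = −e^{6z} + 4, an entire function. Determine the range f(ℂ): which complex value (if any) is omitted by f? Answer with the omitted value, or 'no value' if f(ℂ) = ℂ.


Little Picard bounds the complement of f(ℂ) to at most one point.
e^{6z} is never zero on ℂ, so -1·e^{6z} takes every value in ℂ ∖ {0}. Adding 4 shifts the range to ℂ ∖ {4}. Thus f omits exactly the value 4.

Omitted value: 4.


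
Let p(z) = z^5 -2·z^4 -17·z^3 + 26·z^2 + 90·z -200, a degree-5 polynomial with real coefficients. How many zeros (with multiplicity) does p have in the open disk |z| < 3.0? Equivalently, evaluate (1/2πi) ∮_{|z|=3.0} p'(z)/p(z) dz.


The zeros of p are: (2 + 1i), (2 - 1i), (-3 + 1i), (-3 - 1i), 4.
Their magnitudes are: 2.236, 2.236, 3.162, 3.162, 4.
Zeros with |z| < R = 3.0: (2 + 1i), (2 - 1i).
Count = 2.
By the argument principle, (1/2πi) ∮_{|z|=R} p'(z)/p(z) dz equals exactly this count.

Number of zeros inside |z| < 3.0: 2.


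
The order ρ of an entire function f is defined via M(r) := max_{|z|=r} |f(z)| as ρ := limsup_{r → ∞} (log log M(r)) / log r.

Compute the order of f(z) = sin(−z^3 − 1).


Write sin(w) = (e^{iw} ± e^{−iw})/(2 or 2i), so |sin(w)| ≤ e^{|w|}. With w = −z^3 − 1, |w| ≤ 1r^3 + 1 on |z|=r, giving M(r) ≤ e^{1r^3 + 1} and ρ ≤ 3. For the lower bound, choose z on |z|=r with -1z^3 purely imaginary of modulus 1r^3; then |sin(−z^3 − 1)| grows like e^{1r^3}/2, so ρ ≥ 3. Hence ρ = 3.
Therefore ρ = 3.

Order ρ = 3.


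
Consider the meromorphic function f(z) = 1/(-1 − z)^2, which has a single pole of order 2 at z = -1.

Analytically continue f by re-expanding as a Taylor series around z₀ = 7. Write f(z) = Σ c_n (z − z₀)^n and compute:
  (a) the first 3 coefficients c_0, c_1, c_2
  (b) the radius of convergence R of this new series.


Let w = z − z₀, so z = z₀ + w.
Then -1 − z = -1 − (z₀ + w) = (-1 − z₀) − w = -8 − w.
f(z) = 1/(-8 − w)^2 = (1/(-8)^2) · (1 − w/(-8))^{−2}.
By the binomial series (1−u)^{−2} = Σ_{n≥0} C(n+1, 1) u^n for |u|<1, with u = w/(-8):
  c_n = C(n+1, 1) / (-8)^(n+2).
  c_0 = 1/(-8)^2 = 1/64.
  c_1 = 2/(-8)^3 = -1/256.
  c_2 = 3/(-8)^4 = 3/4096.
The series is valid for |w/d| < 1, i.e. |z − z₀| < |d|.
Radius of convergence: R = |-1 − z₀| = |-8| = 8 (distance from z₀ to the singularity z = -1).

c_0 = 1/64, c_1 = -1/256, c_2 = 3/4096; R = 8.


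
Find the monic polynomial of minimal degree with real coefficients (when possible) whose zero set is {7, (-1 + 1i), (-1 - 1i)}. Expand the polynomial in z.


The polynomial is p(z) = ∏_{α ∈ S} (z − α), where S = {7, (-1 + 1i), (-1 - 1i)}.
Expanding the product yields: p(z) = z^3 -5·z^2 -12·z -14.
Note conjugate pairs combine to real quadratics: (z − (-1+1i))(z − (-1−1i)) = z² + 2z + 2.
The resulting polynomial has degree 3 and real coefficients as required.

p(z) = z^3 -5·z^2 -12·z -14.


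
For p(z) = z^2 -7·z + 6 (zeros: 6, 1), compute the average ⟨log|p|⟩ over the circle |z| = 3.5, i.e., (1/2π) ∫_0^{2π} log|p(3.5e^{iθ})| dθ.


Zeros: 1, 6; r = 3.5.
Inside |z| < r: 1. Outside (|z| ≥ r): 6.
p(0) = 6, so log|p(0)| = log(6) = 1.7918.
Apply Jensen: I(r) = log|p(0)| + Σ_k log(r/|z_k|), summed over zeros inside |z| < r.
  log(r/|z_k|) for z_k = 1: log(3.5/1) = 1.2528
  Outside zeros (6) contribute nothing to the Jensen sum.
Sum over inside zeros: 1.2528.
I(r) = log|p(0)| + (inside sum) = 1.7918 + 1.2528 = 3.0445.
Note: since some zeros are outside |z| ≤ r, the simplified n·log(r) form does NOT apply — only the inside zeros contribute.

I(r) ≈ 3.0445.


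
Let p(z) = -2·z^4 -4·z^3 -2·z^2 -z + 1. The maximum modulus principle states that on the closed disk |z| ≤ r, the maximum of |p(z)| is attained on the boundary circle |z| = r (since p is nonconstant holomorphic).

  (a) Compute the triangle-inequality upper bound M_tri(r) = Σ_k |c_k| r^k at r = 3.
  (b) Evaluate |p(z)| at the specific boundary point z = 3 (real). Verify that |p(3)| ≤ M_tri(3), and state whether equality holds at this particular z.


Coefficients: c_0 = 1, c_1 = -1, c_2 = -2, c_3 = -4, c_4 = -2. Radius r = 3.
Part (a). Triangle bound: M_tri(r) = Σ_k |c_k| r^k
  = |1|·3^0 + |-1|·3^1 + |-2|·3^2 + |-4|·3^3 + |-2|·3^4
  = 1 + 3 + 18 + 108 + 162 = 292.
This bounds M(r) := max_{|z|=r} |p(z)| from above; equality holds iff all terms c_k z^k can be made to align in phase at a single z on |z|=r.
Part (b). At z = 3 (real, on the circle |z| = r):
  p(3) = (1)·3^0 + (-1)·3^1 + (-2)·3^2 + (-4)·3^3 + (-2)·3^4 = -290.
  |p(3)| = 290.
Check: |p(3)| = 290 ≤ 292 = M_tri(3). ✓ Equality does not hold at z = 3 (the coefficients have mixed signs, so the terms do not all align in phase there).

M_tri(3) = 292; |p(3)| = 290; equality at z=3: no.


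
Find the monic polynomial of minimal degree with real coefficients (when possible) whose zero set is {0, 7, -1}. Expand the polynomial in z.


The polynomial is p(z) = ∏_{α ∈ S} (z − α), where S = {0, 7, -1}.
Expanding the product yields: p(z) = z^3 -6·z^2 -7·z.
The resulting polynomial has degree 3 and real coefficients as required.

p(z) = z^3 -6·z^2 -7·z.


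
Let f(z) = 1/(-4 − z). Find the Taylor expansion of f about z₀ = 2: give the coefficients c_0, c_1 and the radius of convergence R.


Let w = z − z₀, so z = z₀ + w.
Then -4 − z = -4 − (z₀ + w) = (-4 − z₀) − w = -6 − w.
f(z) = 1/(-6 − w) = (1/(-6)) · 1/(1 − w/(-6)) = Σ_{n≥0} w^n / (-6)^(n+1).
So c_n = 1/(-6)^(n+1):
  c_0 = 1/(-6)^1 = -1/6.
  c_1 = 1/(-6)^2 = 1/36.
The series is valid for |w/d| < 1, i.e. |z − z₀| < |d|.
Radius of convergence: R = |-4 − z₀| = |-6| = 6 (distance from z₀ to the singularity z = -4).

c_0 = -1/6, c_1 = 1/36; R = 6.


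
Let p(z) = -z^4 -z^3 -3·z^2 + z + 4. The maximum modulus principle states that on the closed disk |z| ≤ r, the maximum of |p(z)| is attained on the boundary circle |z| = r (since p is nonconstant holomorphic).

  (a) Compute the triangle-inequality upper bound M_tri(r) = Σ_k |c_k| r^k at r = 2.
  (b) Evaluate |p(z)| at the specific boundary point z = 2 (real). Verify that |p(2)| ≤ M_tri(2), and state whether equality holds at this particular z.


Coefficients: c_0 = 4, c_1 = 1, c_2 = -3, c_3 = -1, c_4 = -1. Radius r = 2.
Part (a). Triangle bound: M_tri(r) = Σ_k |c_k| r^k
  = |4|·2^0 + |1|·2^1 + |-3|·2^2 + |-1|·2^3 + |-1|·2^4
  = 4 + 2 + 12 + 8 + 16 = 42.
This bounds M(r) := max_{|z|=r} |p(z)| from above; equality holds iff all terms c_k z^k can be made to align in phase at a single z on |z|=r.
Part (b). At z = 2 (real, on the circle |z| = r):
  p(2) = (4)·2^0 + (1)·2^1 + (-3)·2^2 + (-1)·2^3 + (-1)·2^4 = -30.
  |p(2)| = 30.
Check: |p(2)| = 30 ≤ 42 = M_tri(2). ✓ Equality does not hold at z = 2 (the coefficients have mixed signs, so the terms do not all align in phase there).

M_tri(2) = 42; |p(2)| = 30; equality at z=2: no.


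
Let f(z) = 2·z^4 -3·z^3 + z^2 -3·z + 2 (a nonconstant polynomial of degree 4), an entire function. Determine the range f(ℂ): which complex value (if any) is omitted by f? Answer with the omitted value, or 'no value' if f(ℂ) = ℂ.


Little Picard bounds the complement of f(ℂ) to at most one point.
For every w ∈ ℂ, the equation p(z) − w = 0 is a nonconstant polynomial in z and hence has at least one root by the fundamental theorem of algebra. So p is surjective onto ℂ, omitting no value.

Omitted value: no value.


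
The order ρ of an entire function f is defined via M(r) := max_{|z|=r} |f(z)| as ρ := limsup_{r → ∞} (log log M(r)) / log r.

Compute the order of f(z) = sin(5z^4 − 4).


Write sin(w) = (e^{iw} ± e^{−iw})/(2 or 2i), so |sin(w)| ≤ e^{|w|}. With w = 5z^4 − 4, |w| ≤ 5r^4 + 4 on |z|=r, giving M(r) ≤ e^{5r^4 + 4} and ρ ≤ 4. For the lower bound, choose z on |z|=r with 5z^4 purely imaginary of modulus 5r^4; then |sin(5z^4 − 4)| grows like e^{5r^4}/2, so ρ ≥ 4. Hence ρ = 4.
Therefore ρ = 4.

Order ρ = 4.


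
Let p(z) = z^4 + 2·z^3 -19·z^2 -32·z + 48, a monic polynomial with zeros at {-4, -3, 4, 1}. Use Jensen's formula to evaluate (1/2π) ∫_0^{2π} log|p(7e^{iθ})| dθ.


Zeros: -4, -3, 1, 4; r = 7.
Inside |z| < r: -4, -3, 1, 4. Outside (|z| ≥ r): ∅.
p(0) = 48, so log|p(0)| = log(48) = 3.8712.
Apply Jensen: I(r) = log|p(0)| + Σ_k log(r/|z_k|), summed over zeros inside |z| < r.
  log(r/|z_k|) for z_k = -4: log(7/4) = 0.5596
  log(r/|z_k|) for z_k = -3: log(7/3) = 0.8473
  log(r/|z_k|) for z_k = 4: log(7/4) = 0.5596
  log(r/|z_k|) for z_k = 1: log(7/1) = 1.9459
Sum over inside zeros: 3.9124.
I(r) = log|p(0)| + (inside sum) = 3.8712 + 3.9124 = 7.7836.
Closed form (all zeros inside, monic): I(r) = n·log(r) = 4·log(7) = 7.7836. ✓

I(r) ≈ 7.7836.


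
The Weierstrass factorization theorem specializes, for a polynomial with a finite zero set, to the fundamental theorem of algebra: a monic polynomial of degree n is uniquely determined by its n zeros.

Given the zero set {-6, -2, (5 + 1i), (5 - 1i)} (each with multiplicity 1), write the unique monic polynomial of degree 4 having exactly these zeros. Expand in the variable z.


The polynomial is p(z) = ∏_{α ∈ S} (z − α), where S = {-6, -2, (5 + 1i), (5 - 1i)}.
Expanding the product yields: p(z) = z^4 -2·z^3 -42·z^2 + 88·z + 312.
Note conjugate pairs combine to real quadratics: (z − (5+1i))(z − (5−1i)) = z² − 10z + 26.
The resulting polynomial has degree 4 and real coefficients as required.

p(z) = z^4 -2·z^3 -42·z^2 + 88·z + 312.


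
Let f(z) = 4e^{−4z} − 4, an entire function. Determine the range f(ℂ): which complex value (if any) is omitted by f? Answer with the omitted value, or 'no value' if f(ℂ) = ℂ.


Little Picard bounds the complement of f(ℂ) to at most one point.
e^{−4z} is never zero on ℂ, so 4·e^{−4z} takes every value in ℂ ∖ {0}. Adding -4 shifts the range to ℂ ∖ {-4}. Thus f omits exactly the value -4.

Omitted value: -4.


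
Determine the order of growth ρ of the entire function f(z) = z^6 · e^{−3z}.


M(r) = max_{|z|=r} |1|·|z|^6·|e^{−3z}| = 1·r^6 · e^{3r^1} (the factors attain their maxima compatibly on |z|=r). Then log M(r) = log 1 + 6·log r + 3r^1, dominated by the last term, so log log M(r) ~ 1·log r. The polynomial factor 1z^6 contributes only a log r term and does not affect the order. ρ = 1.
Therefore ρ = 1.

Order ρ = 1.


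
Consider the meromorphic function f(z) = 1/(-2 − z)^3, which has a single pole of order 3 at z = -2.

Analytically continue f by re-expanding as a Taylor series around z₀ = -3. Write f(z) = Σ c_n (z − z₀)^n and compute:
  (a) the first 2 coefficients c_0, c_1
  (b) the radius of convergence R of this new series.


Let w = z − z₀, so z = z₀ + w.
Then -2 − z = -2 − (z₀ + w) = (-2 − z₀) − w = 1 − w.
f(z) = 1/(1 − w)^3 = (1/(1)^3) · (1 − w/(1))^{−3}.
By the binomial series (1−u)^{−3} = Σ_{n≥0} C(n+2, 2) u^n for |u|<1, with u = w/(1):
  c_n = C(n+2, 2) / (1)^(n+3).
  c_0 = 1/(1)^3 = 1.
  c_1 = 3/(1)^4 = 3.
The series is valid for |w/d| < 1, i.e. |z − z₀| < |d|.
Radius of convergence: R = |-2 − z₀| = |1| = 1 (distance from z₀ to the singularity z = -2).

c_0 = 1, c_1 = 3; R = 1.


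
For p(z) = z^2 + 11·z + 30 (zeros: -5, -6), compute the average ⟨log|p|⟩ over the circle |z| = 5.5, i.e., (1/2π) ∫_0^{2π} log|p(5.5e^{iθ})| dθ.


Zeros: -6, -5; r = 5.5.
Inside |z| < r: -5. Outside (|z| ≥ r): -6.
p(0) = 30, so log|p(0)| = log(30) = 3.4012.
Apply Jensen: I(r) = log|p(0)| + Σ_k log(r/|z_k|), summed over zeros inside |z| < r.
  log(r/|z_k|) for z_k = -5: log(5.5/5) = 0.0953
  Outside zeros (-6) contribute nothing to the Jensen sum.
Sum over inside zeros: 0.0953.
I(r) = log|p(0)| + (inside sum) = 3.4012 + 0.0953 = 3.4965.
Note: since some zeros are outside |z| ≤ r, the simplified n·log(r) form does NOT apply — only the inside zeros contribute.

I(r) ≈ 3.4965.


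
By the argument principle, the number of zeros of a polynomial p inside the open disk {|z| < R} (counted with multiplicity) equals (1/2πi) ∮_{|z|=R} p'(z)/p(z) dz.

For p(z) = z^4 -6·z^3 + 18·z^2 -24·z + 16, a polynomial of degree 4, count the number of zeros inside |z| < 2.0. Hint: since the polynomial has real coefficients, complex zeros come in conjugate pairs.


The zeros of p are: (2 + 2i), (2 - 2i), (1 + 1i), (1 - 1i).
Their magnitudes are: 2.828, 2.828, 1.414, 1.414.
Zeros with |z| < R = 2.0: (1 + 1i), (1 - 1i).
Count = 2.
By the argument principle, (1/2πi) ∮_{|z|=R} p'(z)/p(z) dz equals exactly this count.

Number of zeros inside |z| < 2.0: 2.


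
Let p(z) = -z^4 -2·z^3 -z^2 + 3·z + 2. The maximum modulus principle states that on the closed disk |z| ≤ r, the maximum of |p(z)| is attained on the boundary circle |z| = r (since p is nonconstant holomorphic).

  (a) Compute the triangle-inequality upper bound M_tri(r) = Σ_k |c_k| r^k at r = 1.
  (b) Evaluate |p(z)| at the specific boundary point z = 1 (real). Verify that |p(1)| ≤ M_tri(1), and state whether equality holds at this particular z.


Coefficients: c_0 = 2, c_1 = 3, c_2 = -1, c_3 = -2, c_4 = -1. Radius r = 1.
Part (a). Triangle bound: M_tri(r) = Σ_k |c_k| r^k
  = |2|·1^0 + |3|·1^1 + |-1|·1^2 + |-2|·1^3 + |-1|·1^4
  = 2 + 3 + 1 + 2 + 1 = 9.
This bounds M(r) := max_{|z|=r} |p(z)| from above; equality holds iff all terms c_k z^k can be made to align in phase at a single z on |z|=r.
Part (b). At z = 1 (real, on the circle |z| = r):
  p(1) = (2)·1^0 + (3)·1^1 + (-1)·1^2 + (-2)·1^3 + (-1)·1^4 = 1.
  |p(1)| = 1.
Check: |p(1)| = 1 ≤ 9 = M_tri(1). ✓ Equality does not hold at z = 1 (the coefficients have mixed signs, so the terms do not all align in phase there).

M_tri(1) = 9; |p(1)| = 1; equality at z=1: no.


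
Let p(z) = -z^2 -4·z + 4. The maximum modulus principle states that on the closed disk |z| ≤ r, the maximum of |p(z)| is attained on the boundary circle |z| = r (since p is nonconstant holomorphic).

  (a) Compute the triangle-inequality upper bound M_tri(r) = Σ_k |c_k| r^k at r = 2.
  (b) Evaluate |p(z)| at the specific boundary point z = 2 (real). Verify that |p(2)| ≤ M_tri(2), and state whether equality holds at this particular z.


Coefficients: c_0 = 4, c_1 = -4, c_2 = -1. Radius r = 2.
Part (a). Triangle bound: M_tri(r) = Σ_k |c_k| r^k
  = |4|·2^0 + |-4|·2^1 + |-1|·2^2
  = 4 + 8 + 4 = 16.
This bounds M(r) := max_{|z|=r} |p(z)| from above; equality holds iff all terms c_k z^k can be made to align in phase at a single z on |z|=r.
Part (b). At z = 2 (real, on the circle |z| = r):
  p(2) = (4)·2^0 + (-4)·2^1 + (-1)·2^2 = -8.
  |p(2)| = 8.
Check: |p(2)| = 8 ≤ 16 = M_tri(2). ✓ Equality does not hold at z = 2 (the coefficients have mixed signs, so the terms do not all align in phase there).

M_tri(2) = 16; |p(2)| = 8; equality at z=2: no.


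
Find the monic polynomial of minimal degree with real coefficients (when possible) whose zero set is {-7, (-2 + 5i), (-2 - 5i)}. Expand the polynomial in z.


The polynomial is p(z) = ∏_{α ∈ S} (z − α), where S = {-7, (-2 + 5i), (-2 - 5i)}.
Expanding the product yields: p(z) = z^3 + 11·z^2 + 57·z + 203.
Note conjugate pairs combine to real quadratics: (z − (-2+5i))(z − (-2−5i)) = z² + 4z + 29.
The resulting polynomial has degree 3 and real coefficients as required.

p(z) = z^3 + 11·z^2 + 57·z + 203.


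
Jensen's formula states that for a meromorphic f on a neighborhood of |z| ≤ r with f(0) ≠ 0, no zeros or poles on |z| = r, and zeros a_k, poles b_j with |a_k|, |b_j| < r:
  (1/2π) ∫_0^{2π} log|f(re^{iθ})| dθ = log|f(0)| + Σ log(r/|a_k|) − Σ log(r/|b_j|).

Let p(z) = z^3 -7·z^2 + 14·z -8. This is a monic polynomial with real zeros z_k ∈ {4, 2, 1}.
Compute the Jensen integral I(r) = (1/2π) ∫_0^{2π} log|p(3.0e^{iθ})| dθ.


Zeros: 1, 2, 4; r = 3.0.
Inside |z| < r: 1, 2. Outside (|z| ≥ r): 4.
p(0) = -8, so log|p(0)| = log(8) = 2.0794.
Apply Jensen: I(r) = log|p(0)| + Σ_k log(r/|z_k|), summed over zeros inside |z| < r.
  log(r/|z_k|) for z_k = 2: log(3.0/2) = 0.4055
  log(r/|z_k|) for z_k = 1: log(3.0/1) = 1.0986
  Outside zeros (4) contribute nothing to the Jensen sum.
Sum over inside zeros: 1.5041.
I(r) = log|p(0)| + (inside sum) = 2.0794 + 1.5041 = 3.5835.
Note: since some zeros are outside |z| ≤ r, the simplified n·log(r) form does NOT apply — only the inside zeros contribute.

I(r) ≈ 3.5835.


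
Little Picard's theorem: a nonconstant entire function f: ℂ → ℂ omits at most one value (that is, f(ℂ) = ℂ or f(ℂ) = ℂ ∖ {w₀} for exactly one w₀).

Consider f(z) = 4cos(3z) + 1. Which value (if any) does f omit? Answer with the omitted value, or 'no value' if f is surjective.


Little Picard bounds the complement of f(ℂ) to at most one point.
cos is entire and surjective onto ℂ: for every w ∈ ℂ, cos(ζ) = w has a solution ζ ∈ ℂ (e.g., via the complex inverse arccos). With ζ = 3z this gives z = ζ/(3). Then 4·cos(3z) takes every value in 4·ℂ = ℂ, and adding 1 is a bijection of ℂ. So f is surjective and omits no value. (Note: only on the real line is cos bounded by [−1, 1].)

Omitted value: no value.


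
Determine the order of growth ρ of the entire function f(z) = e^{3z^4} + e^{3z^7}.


Each summand is entire of order 4 and 7 respectively (as in the single-exponential case). The order of a sum is at most the max of the orders, so ρ ≤ 7. For the lower bound: on |z|=r choose arg z so that 3z^7 is real positive; then |e^{3z^7}| = e^{3r^7} while |e^{3z^4}| ≤ e^{3r^4} = o(e^{3r^7}). So |f| ≥ e^{3r^7}(1 − o(1)) and ρ ≥ 7. Hence ρ = max(4, 7) = 7.
Therefore ρ = 7.

Order ρ = 7.


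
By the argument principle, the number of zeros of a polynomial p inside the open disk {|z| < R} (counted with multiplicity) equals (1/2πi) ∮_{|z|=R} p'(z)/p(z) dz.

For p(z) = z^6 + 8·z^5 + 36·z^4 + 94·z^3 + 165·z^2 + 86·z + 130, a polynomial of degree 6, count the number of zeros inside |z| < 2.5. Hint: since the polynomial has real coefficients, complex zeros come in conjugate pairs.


The zeros of p are: (0 + 1i), (0 - 1i), (-1 + 3i), (-1 - 3i), (-3 + 2i), (-3 - 2i).
Their magnitudes are: 1, 1, 3.162, 3.162, 3.606, 3.606.
Zeros with |z| < R = 2.5: (0 + 1i), (0 - 1i).
Count = 2.
By the argument principle, (1/2πi) ∮_{|z|=R} p'(z)/p(z) dz equals exactly this count.

Number of zeros inside |z| < 2.5: 2.


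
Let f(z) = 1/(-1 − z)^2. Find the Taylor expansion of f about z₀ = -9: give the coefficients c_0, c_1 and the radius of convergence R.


Let w = z − z₀, so z = z₀ + w.
Then -1 − z = -1 − (z₀ + w) = (-1 − z₀) − w = 8 − w.
f(z) = 1/(8 − w)^2 = (1/(8)^2) · (1 − w/(8))^{−2}.
By the binomial series (1−u)^{−2} = Σ_{n≥0} C(n+1, 1) u^n for |u|<1, with u = w/(8):
  c_n = C(n+1, 1) / (8)^(n+2).
  c_0 = 1/(8)^2 = 1/64.
  c_1 = 2/(8)^3 = 1/256.
The series is valid for |w/d| < 1, i.e. |z − z₀| < |d|.
Radius of convergence: R = |-1 − z₀| = |8| = 8 (distance from z₀ to the singularity z = -1).

c_0 = 1/64, c_1 = 1/256; R = 8.


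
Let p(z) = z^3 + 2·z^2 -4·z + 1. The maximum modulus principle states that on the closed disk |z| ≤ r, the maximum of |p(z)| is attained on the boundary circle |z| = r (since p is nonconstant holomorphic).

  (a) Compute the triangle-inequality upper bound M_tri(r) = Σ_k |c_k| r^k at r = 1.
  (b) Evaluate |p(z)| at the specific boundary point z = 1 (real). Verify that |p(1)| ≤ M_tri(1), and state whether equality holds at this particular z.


Coefficients: c_0 = 1, c_1 = -4, c_2 = 2, c_3 = 1. Radius r = 1.
Part (a). Triangle bound: M_tri(r) = Σ_k |c_k| r^k
  = |1|·1^0 + |-4|·1^1 + |2|·1^2 + |1|·1^3
  = 1 + 4 + 2 + 1 = 8.
This bounds M(r) := max_{|z|=r} |p(z)| from above; equality holds iff all terms c_k z^k can be made to align in phase at a single z on |z|=r.
Part (b). At z = 1 (real, on the circle |z| = r):
  p(1) = (1)·1^0 + (-4)·1^1 + (2)·1^2 + (1)·1^3 = 0.
  |p(1)| = 0.
Check: |p(1)| = 0 ≤ 8 = M_tri(1). ✓ Equality does not hold at z = 1 (the coefficients have mixed signs, so the terms do not all align in phase there).

M_tri(1) = 8; |p(1)| = 0; equality at z=1: no.


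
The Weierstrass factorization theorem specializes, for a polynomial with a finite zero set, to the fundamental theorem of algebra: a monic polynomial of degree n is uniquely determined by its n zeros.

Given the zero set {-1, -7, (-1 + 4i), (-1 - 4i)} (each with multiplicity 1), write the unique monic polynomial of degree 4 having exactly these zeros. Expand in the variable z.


The polynomial is p(z) = ∏_{α ∈ S} (z − α), where S = {-1, -7, (-1 + 4i), (-1 - 4i)}.
Expanding the product yields: p(z) = z^4 + 10·z^3 + 40·z^2 + 150·z + 119.
Note conjugate pairs combine to real quadratics: (z − (-1+4i))(z − (-1−4i)) = z² + 2z + 17.
The resulting polynomial has degree 4 and real coefficients as required.

p(z) = z^4 + 10·z^3 + 40·z^2 + 150·z + 119.


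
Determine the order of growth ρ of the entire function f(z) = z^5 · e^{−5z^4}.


M(r) = max_{|z|=r} |1|·|z|^5·|e^{−5z^4}| = 1·r^5 · e^{5r^4} (the factors attain their maxima compatibly on |z|=r). Then log M(r) = log 1 + 5·log r + 5r^4, dominated by the last term, so log log M(r) ~ 4·log r. The polynomial factor 1z^5 contributes only a log r term and does not affect the order. ρ = 4.
Therefore ρ = 4.

Order ρ = 4.


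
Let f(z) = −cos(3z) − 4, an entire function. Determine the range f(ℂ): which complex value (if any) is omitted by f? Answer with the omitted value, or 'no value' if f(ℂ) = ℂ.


Little Picard bounds the complement of f(ℂ) to at most one point.
cos is entire and surjective onto ℂ: for every w ∈ ℂ, cos(ζ) = w has a solution ζ ∈ ℂ (e.g., via the complex inverse arccos). With ζ = 3z this gives z = ζ/(3). Then -1·cos(3z) takes every value in -1·ℂ = ℂ, and adding -4 is a bijection of ℂ. So f is surjective and omits no value. (Note: only on the real line is cos bounded by [−1, 1].)

Omitted value: no value.


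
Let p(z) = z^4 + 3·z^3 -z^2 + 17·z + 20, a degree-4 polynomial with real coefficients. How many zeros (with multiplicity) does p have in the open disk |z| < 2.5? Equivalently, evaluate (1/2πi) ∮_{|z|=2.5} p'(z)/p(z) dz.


The zeros of p are: -1, (1 + 2i), (1 - 2i), -4.
Their magnitudes are: 1, 2.236, 2.236, 4.
Zeros with |z| < R = 2.5: -1, (1 + 2i), (1 - 2i).
Count = 3.
By the argument principle, (1/2πi) ∮_{|z|=R} p'(z)/p(z) dz equals exactly this count.

Number of zeros inside |z| < 2.5: 3.


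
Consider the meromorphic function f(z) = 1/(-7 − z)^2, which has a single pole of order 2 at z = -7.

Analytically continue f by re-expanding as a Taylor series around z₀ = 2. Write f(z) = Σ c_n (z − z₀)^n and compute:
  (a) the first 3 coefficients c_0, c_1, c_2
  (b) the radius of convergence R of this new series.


Let w = z − z₀, so z = z₀ + w.
Then -7 − z = -7 − (z₀ + w) = (-7 − z₀) − w = -9 − w.
f(z) = 1/(-9 − w)^2 = (1/(-9)^2) · (1 − w/(-9))^{−2}.
By the binomial series (1−u)^{−2} = Σ_{n≥0} C(n+1, 1) u^n for |u|<1, with u = w/(-9):
  c_n = C(n+1, 1) / (-9)^(n+2).
  c_0 = 1/(-9)^2 = 1/81.
  c_1 = 2/(-9)^3 = -2/729.
  c_2 = 3/(-9)^4 = 1/2187.
The series is valid for |w/d| < 1, i.e. |z − z₀| < |d|.
Radius of convergence: R = |-7 − z₀| = |-9| = 9 (distance from z₀ to the singularity z = -7).

c_0 = 1/81, c_1 = -2/729, c_2 = 1/2187; R = 9.


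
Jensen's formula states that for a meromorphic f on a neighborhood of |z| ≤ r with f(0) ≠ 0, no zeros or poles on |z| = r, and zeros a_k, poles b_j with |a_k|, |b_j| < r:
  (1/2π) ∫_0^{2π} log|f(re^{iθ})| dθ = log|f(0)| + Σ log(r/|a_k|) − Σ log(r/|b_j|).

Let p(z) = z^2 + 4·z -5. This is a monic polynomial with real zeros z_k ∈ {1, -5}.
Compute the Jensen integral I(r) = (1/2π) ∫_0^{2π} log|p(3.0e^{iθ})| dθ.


Zeros: -5, 1; r = 3.0.
Inside |z| < r: 1. Outside (|z| ≥ r): -5.
p(0) = -5, so log|p(0)| = log(5) = 1.6094.
Apply Jensen: I(r) = log|p(0)| + Σ_k log(r/|z_k|), summed over zeros inside |z| < r.
  log(r/|z_k|) for z_k = 1: log(3.0/1) = 1.0986
  Outside zeros (-5) contribute nothing to the Jensen sum.
Sum over inside zeros: 1.0986.
I(r) = log|p(0)| + (inside sum) = 1.6094 + 1.0986 = 2.7081.
Note: since some zeros are outside |z| ≤ r, the simplified n·log(r) form does NOT apply — only the inside zeros contribute.

I(r) ≈ 2.7081.


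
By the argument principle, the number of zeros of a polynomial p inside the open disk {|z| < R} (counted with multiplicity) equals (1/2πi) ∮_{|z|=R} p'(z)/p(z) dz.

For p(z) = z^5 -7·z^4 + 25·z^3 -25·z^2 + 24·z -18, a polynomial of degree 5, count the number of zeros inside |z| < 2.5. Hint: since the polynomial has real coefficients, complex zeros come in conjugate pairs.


The zeros of p are: 1, (3 + 3i), (3 - 3i), (0 + 1i), (0 - 1i).
Their magnitudes are: 1, 4.243, 4.243, 1, 1.
Zeros with |z| < R = 2.5: 1, (0 + 1i), (0 - 1i).
Count = 3.
By the argument principle, (1/2πi) ∮_{|z|=R} p'(z)/p(z) dz equals exactly this count.

Number of zeros inside |z| < 2.5: 3.


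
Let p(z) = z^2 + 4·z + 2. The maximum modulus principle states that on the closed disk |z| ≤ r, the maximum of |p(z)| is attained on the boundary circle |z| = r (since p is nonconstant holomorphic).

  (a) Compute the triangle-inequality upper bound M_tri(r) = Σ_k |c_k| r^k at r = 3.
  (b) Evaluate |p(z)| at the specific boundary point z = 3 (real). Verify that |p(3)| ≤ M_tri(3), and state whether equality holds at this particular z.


Coefficients: c_0 = 2, c_1 = 4, c_2 = 1. Radius r = 3.
Part (a). Triangle bound: M_tri(r) = Σ_k |c_k| r^k
  = |2|·3^0 + |4|·3^1 + |1|·3^2
  = 2 + 12 + 9 = 23.
This bounds M(r) := max_{|z|=r} |p(z)| from above; equality holds iff all terms c_k z^k can be made to align in phase at a single z on |z|=r.
Part (b). At z = 3 (real, on the circle |z| = r):
  p(3) = (2)·3^0 + (4)·3^1 + (1)·3^2 = 23.
  |p(3)| = 23.
Since all nonzero coefficients share the same sign, |p(3)| = 23 = M_tri(3); the triangle bound is attained at z = 3, so in fact M(r) = 23.

M_tri(3) = 23; |p(3)| = 23; equality at z=3: yes.


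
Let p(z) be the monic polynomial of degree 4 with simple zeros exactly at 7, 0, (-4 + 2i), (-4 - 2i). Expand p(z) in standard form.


The polynomial is p(z) = ∏_{α ∈ S} (z − α), where S = {7, 0, (-4 + 2i), (-4 - 2i)}.
Expanding the product yields: p(z) = z^4 + z^3 -36·z^2 -140·z.
Note conjugate pairs combine to real quadratics: (z − (-4+2i))(z − (-4−2i)) = z² + 8z + 20.
The resulting polynomial has degree 4 and real coefficients as required.

p(z) = z^4 + z^3 -36·z^2 -140·z.


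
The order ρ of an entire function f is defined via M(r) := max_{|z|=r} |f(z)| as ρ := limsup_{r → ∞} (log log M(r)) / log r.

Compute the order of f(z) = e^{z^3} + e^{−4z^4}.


Each summand is entire of order 3 and 4 respectively (as in the single-exponential case). The order of a sum is at most the max of the orders, so ρ ≤ 4. For the lower bound: on |z|=r choose arg z so that -4z^4 is real positive; then |e^{-4z^4}| = e^{4r^4} while |e^{1z^3}| ≤ e^{1r^3} = o(e^{4r^4}). So |f| ≥ e^{4r^4}(1 − o(1)) and ρ ≥ 4. Hence ρ = max(3, 4) = 4.
Therefore ρ = 4.

Order ρ = 4.


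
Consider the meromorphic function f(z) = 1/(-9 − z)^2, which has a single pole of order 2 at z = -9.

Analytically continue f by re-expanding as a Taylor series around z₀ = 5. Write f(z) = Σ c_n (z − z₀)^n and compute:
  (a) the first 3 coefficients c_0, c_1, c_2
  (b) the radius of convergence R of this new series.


Let w = z − z₀, so z = z₀ + w.
Then -9 − z = -9 − (z₀ + w) = (-9 − z₀) − w = -14 − w.
f(z) = 1/(-14 − w)^2 = (1/(-14)^2) · (1 − w/(-14))^{−2}.
By the binomial series (1−u)^{−2} = Σ_{n≥0} C(n+1, 1) u^n for |u|<1, with u = w/(-14):
  c_n = C(n+1, 1) / (-14)^(n+2).
  c_0 = 1/(-14)^2 = 1/196.
  c_1 = 2/(-14)^3 = -1/1372.
  c_2 = 3/(-14)^4 = 3/38416.
The series is valid for |w/d| < 1, i.e. |z − z₀| < |d|.
Radius of convergence: R = |-9 − z₀| = |-14| = 14 (distance from z₀ to the singularity z = -9).

c_0 = 1/196, c_1 = -1/1372, c_2 = 3/38416; R = 14.


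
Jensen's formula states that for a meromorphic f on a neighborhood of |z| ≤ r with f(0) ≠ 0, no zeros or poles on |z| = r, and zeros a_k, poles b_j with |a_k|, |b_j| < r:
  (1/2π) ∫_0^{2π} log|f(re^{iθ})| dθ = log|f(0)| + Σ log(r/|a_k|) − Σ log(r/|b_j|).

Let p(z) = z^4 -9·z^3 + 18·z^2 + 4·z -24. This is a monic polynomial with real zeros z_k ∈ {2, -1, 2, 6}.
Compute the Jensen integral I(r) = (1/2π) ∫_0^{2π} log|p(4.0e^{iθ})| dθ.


Zeros: -1, 2, 2, 6; r = 4.0.
Inside |z| < r: -1, 2, 2. Outside (|z| ≥ r): 6.
p(0) = -24, so log|p(0)| = log(24) = 3.1781.
Apply Jensen: I(r) = log|p(0)| + Σ_k log(r/|z_k|), summed over zeros inside |z| < r.
  log(r/|z_k|) for z_k = 2: log(4.0/2) = 0.6931
  log(r/|z_k|) for z_k = -1: log(4.0/1) = 1.3863
  log(r/|z_k|) for z_k = 2: log(4.0/2) = 0.6931
  Outside zeros (6) contribute nothing to the Jensen sum.
Sum over inside zeros: 2.7726.
I(r) = log|p(0)| + (inside sum) = 3.1781 + 2.7726 = 5.9506.
Note: since some zeros are outside |z| ≤ r, the simplified n·log(r) form does NOT apply — only the inside zeros contribute.

I(r) ≈ 5.9506.


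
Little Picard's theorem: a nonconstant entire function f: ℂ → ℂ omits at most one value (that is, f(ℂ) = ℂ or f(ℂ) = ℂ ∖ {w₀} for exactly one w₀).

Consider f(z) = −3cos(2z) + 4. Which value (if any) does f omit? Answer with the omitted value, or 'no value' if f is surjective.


Little Picard bounds the complement of f(ℂ) to at most one point.
cos is entire and surjective onto ℂ: for every w ∈ ℂ, cos(ζ) = w has a solution ζ ∈ ℂ (e.g., via the complex inverse arccos). With ζ = 2z this gives z = ζ/(2). Then -3·cos(2z) takes every value in -3·ℂ = ℂ, and adding 4 is a bijection of ℂ. So f is surjective and omits no value. (Note: only on the real line is cos bounded by [−1, 1].)

Omitted value: no value.


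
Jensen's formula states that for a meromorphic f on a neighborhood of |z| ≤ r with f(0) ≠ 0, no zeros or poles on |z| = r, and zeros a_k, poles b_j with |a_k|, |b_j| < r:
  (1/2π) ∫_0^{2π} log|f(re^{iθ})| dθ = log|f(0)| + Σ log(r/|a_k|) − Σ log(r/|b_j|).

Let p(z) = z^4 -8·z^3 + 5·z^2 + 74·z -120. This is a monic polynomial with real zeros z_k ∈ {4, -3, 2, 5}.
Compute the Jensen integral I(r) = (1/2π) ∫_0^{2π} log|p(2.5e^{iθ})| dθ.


Zeros: -3, 2, 4, 5; r = 2.5.
Inside |z| < r: 2. Outside (|z| ≥ r): -3, 4, 5.
p(0) = -120, so log|p(0)| = log(120) = 4.7875.
Apply Jensen: I(r) = log|p(0)| + Σ_k log(r/|z_k|), summed over zeros inside |z| < r.
  log(r/|z_k|) for z_k = 2: log(2.5/2) = 0.2231
  Outside zeros (-3, 4, 5) contribute nothing to the Jensen sum.
Sum over inside zeros: 0.2231.
I(r) = log|p(0)| + (inside sum) = 4.7875 + 0.2231 = 5.0106.
Note: since some zeros are outside |z| ≤ r, the simplified n·log(r) form does NOT apply — only the inside zeros contribute.

I(r) ≈ 5.0106.


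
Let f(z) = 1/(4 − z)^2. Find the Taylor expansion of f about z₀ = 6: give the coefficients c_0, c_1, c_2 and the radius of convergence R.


Let w = z − z₀, so z = z₀ + w.
Then 4 − z = 4 − (z₀ + w) = (4 − z₀) − w = -2 − w.
f(z) = 1/(-2 − w)^2 = (1/(-2)^2) · (1 − w/(-2))^{−2}.
By the binomial series (1−u)^{−2} = Σ_{n≥0} C(n+1, 1) u^n for |u|<1, with u = w/(-2):
  c_n = C(n+1, 1) / (-2)^(n+2).
  c_0 = 1/(-2)^2 = 1/4.
  c_1 = 2/(-2)^3 = -1/4.
  c_2 = 3/(-2)^4 = 3/16.
The series is valid for |w/d| < 1, i.e. |z − z₀| < |d|.
Radius of convergence: R = |4 − z₀| = |-2| = 2 (distance from z₀ to the singularity z = 4).

c_0 = 1/4, c_1 = -1/4, c_2 = 3/16; R = 2.


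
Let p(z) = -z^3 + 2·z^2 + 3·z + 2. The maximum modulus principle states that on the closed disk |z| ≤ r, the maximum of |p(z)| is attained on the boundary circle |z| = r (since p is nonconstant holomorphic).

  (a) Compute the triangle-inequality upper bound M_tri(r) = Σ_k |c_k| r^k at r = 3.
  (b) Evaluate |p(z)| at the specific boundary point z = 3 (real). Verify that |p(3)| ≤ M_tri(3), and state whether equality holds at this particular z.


Coefficients: c_0 = 2, c_1 = 3, c_2 = 2, c_3 = -1. Radius r = 3.
Part (a). Triangle bound: M_tri(r) = Σ_k |c_k| r^k
  = |2|·3^0 + |3|·3^1 + |2|·3^2 + |-1|·3^3
  = 2 + 9 + 18 + 27 = 56.
This bounds M(r) := max_{|z|=r} |p(z)| from above; equality holds iff all terms c_k z^k can be made to align in phase at a single z on |z|=r.
Part (b). At z = 3 (real, on the circle |z| = r):
  p(3) = (2)·3^0 + (3)·3^1 + (2)·3^2 + (-1)·3^3 = 2.
  |p(3)| = 2.
Check: |p(3)| = 2 ≤ 56 = M_tri(3). ✓ Equality does not hold at z = 3 (the coefficients have mixed signs, so the terms do not all align in phase there).

M_tri(3) = 56; |p(3)| = 2; equality at z=3: no.


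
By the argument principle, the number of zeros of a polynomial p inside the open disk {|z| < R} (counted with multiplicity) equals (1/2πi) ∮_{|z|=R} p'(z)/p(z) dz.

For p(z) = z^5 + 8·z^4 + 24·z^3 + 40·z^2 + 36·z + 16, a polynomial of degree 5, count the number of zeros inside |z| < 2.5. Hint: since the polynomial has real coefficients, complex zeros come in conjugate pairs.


The zeros of p are: (-1 + 1i), (-1 - 1i), -4, (-1 + 1i), (-1 - 1i).
Their magnitudes are: 1.414, 1.414, 4, 1.414, 1.414.
Zeros with |z| < R = 2.5: (-1 + 1i), (-1 - 1i), (-1 + 1i), (-1 - 1i).
Count = 4.
By the argument principle, (1/2πi) ∮_{|z|=R} p'(z)/p(z) dz equals exactly this count.

Number of zeros inside |z| < 2.5: 4.


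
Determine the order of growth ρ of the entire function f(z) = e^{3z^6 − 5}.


|e^{3z^6 − 5}| = e^{Re(3·z^6) + -5} ≤ e^{3|z|^6 + -5} = e^{3r^6 + -5} on |z| = r, so ρ ≤ 6. Choosing z on |z|=r so that 3·z^6 is real positive (always possible by picking arg z appropriately) gives |f(z)| = e^{3r^6 + -5}, matching the bound. The additive constant -5 does not affect log log M(r) ~ 6·log r. Hence ρ = 6.
Therefore ρ = 6.

Order ρ = 6.


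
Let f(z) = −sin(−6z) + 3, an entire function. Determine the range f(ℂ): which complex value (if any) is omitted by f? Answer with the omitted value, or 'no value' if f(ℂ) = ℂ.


Little Picard bounds the complement of f(ℂ) to at most one point.
sin is entire and surjective onto ℂ: for every w ∈ ℂ, sin(ζ) = w has a solution ζ ∈ ℂ (e.g., via the complex inverse arcsin). With ζ = −6z this gives z = ζ/(-6). Then -1·sin(−6z) takes every value in -1·ℂ = ℂ, and adding 3 is a bijection of ℂ. So f is surjective and omits no value. (Note: only on the real line is sin bounded by [−1, 1].)

Omitted value: no value.


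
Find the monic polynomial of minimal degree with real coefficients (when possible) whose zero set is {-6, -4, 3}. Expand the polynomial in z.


The polynomial is p(z) = ∏_{α ∈ S} (z − α), where S = {-6, -4, 3}.
Expanding the product yields: p(z) = z^3 + 7·z^2 -6·z -72.
The resulting polynomial has degree 3 and real coefficients as required.

p(z) = z^3 + 7·z^2 -6·z -72.


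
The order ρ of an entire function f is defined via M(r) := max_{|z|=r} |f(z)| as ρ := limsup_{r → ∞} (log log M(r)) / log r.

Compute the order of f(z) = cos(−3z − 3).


cos(w) is a linear combination of e^{iw} and e^{−iw} (or e^w, e^{−w} in the hyperbolic case), so |cos(w)| ≤ e^{|w|}. With w = −3z − 3, |w| ≤ 3|z| + 3 = 3r + 3 on |z| = r, giving M(r) ≤ e^{3r + 3}, so ρ ≤ 1. On a suitable ray (z = it for sin/cos; z = t for sinh/cosh, t real → ∞), |cos(−3z − 3)| grows like e^{3|t|}/2, so ρ ≥ 1. Hence ρ = 1.
Therefore ρ = 1.

Order ρ = 1.


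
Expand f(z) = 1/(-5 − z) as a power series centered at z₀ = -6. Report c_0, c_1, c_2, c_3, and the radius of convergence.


Let w = z − z₀, so z = z₀ + w.
Then -5 − z = -5 − (z₀ + w) = (-5 − z₀) − w = 1 − w.
f(z) = 1/(1 − w) = (1/(1)) · 1/(1 − w/(1)) = Σ_{n≥0} w^n / (1)^(n+1).
So c_n = 1/(1)^(n+1):
  c_0 = 1/(1)^1 = 1.
  c_1 = 1/(1)^2 = 1.
  c_2 = 1/(1)^3 = 1.
  c_3 = 1/(1)^4 = 1.
The series is valid for |w/d| < 1, i.e. |z − z₀| < |d|.
Radius of convergence: R = |-5 − z₀| = |1| = 1 (distance from z₀ to the singularity z = -5).

c_0 = 1, c_1 = 1, c_2 = 1, c_3 = 1; R = 1.
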